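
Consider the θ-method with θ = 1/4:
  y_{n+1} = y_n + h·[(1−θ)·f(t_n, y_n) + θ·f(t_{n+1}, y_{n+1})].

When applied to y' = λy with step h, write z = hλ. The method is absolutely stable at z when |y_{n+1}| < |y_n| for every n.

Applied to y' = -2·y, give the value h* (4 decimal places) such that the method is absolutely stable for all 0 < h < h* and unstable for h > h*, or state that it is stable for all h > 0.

(-4.0000,0); λ=-2 ⇒ h* = (4)/2 = 2.0000.

Test eqn y'=λy, z=hλ:
  y_{n+1} = y_n + z·[3/4·y_n + 1/4·y_{n+1}] ⇒ (1 − 1/4z)y_{n+1} = (1 + 3/4z)y_n
  Hence R(z) = (1 + 3/4z)/(1 − 1/4z).

Find x<0 with |R(x)|<1.
x=-1.27: |R|=0.0361
R=−1: 1+3/4x = −1+1/4x ⇒ -1/2x=2 ⇒ x=2/(-1/2)=-4.0000
Confirm numerically:
  x=-3.139: |R|=0.75879 <1
  x=-2.367: |R|=0.48704 <1
  x=-1.996: |R|=0.33155 <1
  x=-4.451: |R|=1.10673 >1
  x=-4.225: |R|=1.05471 >1
Stable set (-4.0000, 0).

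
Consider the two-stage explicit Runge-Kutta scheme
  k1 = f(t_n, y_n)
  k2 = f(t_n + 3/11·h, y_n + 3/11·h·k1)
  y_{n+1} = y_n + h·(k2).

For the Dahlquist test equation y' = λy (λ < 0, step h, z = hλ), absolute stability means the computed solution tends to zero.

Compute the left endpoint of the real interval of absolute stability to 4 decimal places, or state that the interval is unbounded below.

left endpoint -3.6667.

With y'=λy (z=hλ):
  k1=λy_n ⇒ h·k1=z·y_n;  k2=λ(1+3/11z)y_n ⇒ h·k2=z(1+3/11z)y_n
  y_{n+1}/y_n = 1 + z(1+3/11z) = 1 + z + 3/11z²
  R(z) = 1 + z + 3/11z².

Solve |R(x)|<1 on ℝ⁻.
x=-0.7: |R|=0.4336
R=1: x+3/11x²=0 ⇒ x=−11/3=-3.6667; min R=1−1/(4·3/11)=0.0833>−1
Confirm numerically:
  x=-2.073: |R|=0.09900 <1
  x=-1.957: |R|=0.08750 <1
  x=-1.766: |R|=0.08457 <1
  x=-1.604: |R|=0.09768 <1
  x=-4.076: |R|=1.45503 >1
  x=-3.809: |R|=1.14786 >1
Stable set (-3.6667, 0).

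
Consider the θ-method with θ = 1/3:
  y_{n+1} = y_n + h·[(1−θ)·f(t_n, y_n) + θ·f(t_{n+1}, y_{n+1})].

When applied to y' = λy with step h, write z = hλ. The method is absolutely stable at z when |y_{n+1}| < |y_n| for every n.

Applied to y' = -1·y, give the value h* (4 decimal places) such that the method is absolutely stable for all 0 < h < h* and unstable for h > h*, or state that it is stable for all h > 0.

(-6.0000,0); λ=-1 ⇒ h* = (6)/1 = 6.0000.

Test eqn y'=λy, z=hλ:
  y_{n+1} = y_n + z·[2/3·y_n + 1/3·y_{n+1}] ⇒ (1 − 1/3z)y_{n+1} = (1 + 2/3z)y_n
  ⇒ R(z) = (1 + 2/3z)/(1 − 1/3z).

Solve |R(x)|<1 on ℝ⁻.
x=-0.84: |R|=0.3437
R=−1: 1+2/3x = −1+1/3x ⇒ -1/3x=2 ⇒ x=2/(-1/3)=-6.0000
Confirm numerically:
  x=-4.782: |R|=0.84348 <1
  x=-4.277: |R|=0.76323 <1
  x=-4.032: |R|=0.72014 <1
  x=-3.782: |R|=0.67296 <1
  x=-6.450: |R|=1.04762 >1
  x=-6.400: |R|=1.04255 >1
Stable set (-6.0000, 0).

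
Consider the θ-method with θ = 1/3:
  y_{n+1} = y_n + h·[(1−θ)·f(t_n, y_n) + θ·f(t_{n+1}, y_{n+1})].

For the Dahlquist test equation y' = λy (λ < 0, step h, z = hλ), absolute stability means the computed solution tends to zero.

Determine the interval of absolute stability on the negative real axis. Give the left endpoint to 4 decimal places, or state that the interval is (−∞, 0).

(-6.0000, 0).

Set f=λy, z=hλ:
  y_{n+1} = y_n + z·[2/3·y_n + 1/3·y_{n+1}] ⇒ (1 − 1/3z)y_{n+1} = (1 + 2/3z)y_n
  so R(z) = (1 + 2/3z)/(1 − 1/3z).

Solve |R(x)|<1 on ℝ⁻.
x=-0.35: |R|=0.6866
R=−1: 1+2/3x = −1+1/3x ⇒ -1/3x=2 ⇒ x=2/(-1/3)=-6.0000
Confirm numerically:
  x=-5.524: |R|=0.94416 <1
  x=-4.482: |R|=0.79711 <1
  x=-3.252: |R|=0.56046 <1
  x=-2.505: |R|=0.36512 <1
  x=-6.393: |R|=1.04184 >1
  x=-6.239: |R|=1.02587 >1
  x=-6.183: |R|=1.01993 >1
Stable set (-6.0000, 0).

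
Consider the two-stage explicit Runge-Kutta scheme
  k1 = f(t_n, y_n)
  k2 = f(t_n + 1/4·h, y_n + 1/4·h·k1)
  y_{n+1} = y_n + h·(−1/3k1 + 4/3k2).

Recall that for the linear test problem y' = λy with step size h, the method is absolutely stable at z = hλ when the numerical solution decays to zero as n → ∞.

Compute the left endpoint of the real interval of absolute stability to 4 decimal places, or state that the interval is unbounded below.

With y'=λy (z=hλ):
  k1=λy_n ⇒ h·k1=z·y_n;  k2=λ(1+1/4z)y_n ⇒ h·k2=z(1+1/4z)y_n
  y_{n+1}/y_n = 1 − 1/3z + 4/3z(1+1/4z) = 1 + z + 1/3z²
  ⇒ R(z) = 1 + z + 1/3z².

Find x<0 with |R(x)|<1.
x=-0.7: |R|=0.4633
R=1: x+1/3x²=0 ⇒ x=−3=-3.0000; min R=1−1/(4·1/3)=0.2500>−1
Confirm numerically:
  x=-2.636: |R|=0.68017 <1
  x=-2.251: |R|=0.43800 <1
  x=-1.993: |R|=0.33102 <1
  x=-3.429: |R|=1.49035 >1
  x=-3.408: |R|=1.46349 >1
  x=-3.104: |R|=1.10761 >1
So |R|<1 on (-3.0000, 0).

left endpoint -3.0000.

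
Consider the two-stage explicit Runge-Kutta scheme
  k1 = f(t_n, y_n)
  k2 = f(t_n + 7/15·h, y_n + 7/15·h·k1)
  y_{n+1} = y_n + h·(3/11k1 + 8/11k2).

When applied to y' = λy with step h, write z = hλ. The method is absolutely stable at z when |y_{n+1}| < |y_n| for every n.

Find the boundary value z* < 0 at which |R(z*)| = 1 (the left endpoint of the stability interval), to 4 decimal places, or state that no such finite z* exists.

Test eqn y'=λy, z=hλ:
  k1=λy_n ⇒ h·k1=z·y_n;  k2=λ(1+7/15z)y_n ⇒ h·k2=z(1+7/15z)y_n
  y_{n+1}/y_n = 1 + 3/11z + 8/11z(1+7/15z) = 1 + z + 56/165z²
  Hence R(z) = 1 + z + 56/165z².

Solve |R(x)|<1 on ℝ⁻.
x=-0.67: |R|=0.4824
R=1: x+56/165x²=0 ⇒ x=−165/56=-2.9464; min R=1−1/(4·56/165)=0.2634>−1
Confirm numerically:
  x=-1.876: |R|=0.31845 <1
  x=-1.800: |R|=0.29964 <1
  x=-1.511: |R|=0.26388 <1
  x=-1.454: |R|=0.26352 <1
  x=-3.280: |R|=1.37134 >1
  x=-3.207: |R|=1.28362 >1
  x=-3.089: |R|=1.14947 >1
Interval (-2.9464, 0).

left endpoint -2.9464.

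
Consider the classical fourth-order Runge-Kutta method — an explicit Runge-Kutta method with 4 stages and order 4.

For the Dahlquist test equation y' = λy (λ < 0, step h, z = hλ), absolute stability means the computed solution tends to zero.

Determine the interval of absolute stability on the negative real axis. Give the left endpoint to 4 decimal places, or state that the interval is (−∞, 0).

z∈(-2.7853,0).

With y'=λy (z=hλ):
  order 4, 4-stage ⇒ R(z)=1+z+z^2/2+z^3/6+z^4/24
  (e.g. R(-1.39)=0.28399, |R|=0.28399)

Find x<0 with |R(x)|<1.
x=-1.39: |R|=0.2840
|R(-1.33)|=0.2927 |R(-0.96)|=0.3887 |R(-0.69)|=0.5027
Bisect:
  x_lo=-3.3737 |R|=2.3152  x_hi=-0.1862 |R|=0.8301
  mid=-1.77994 |R|=0.28252 →hi
  mid=-2.57683 |R|=0.72858 →hi
  mid=-2.97528 |R|=1.32631 →lo
  mid=-2.77605 |R|=0.98616 →hi
  mid=-2.87567 |R|=1.14502 →lo
  mid=-2.82586 |R|=1.06290 →lo
  mid=-2.80096 |R|=1.02387 →lo
  mid=-2.78851 |R|=1.00485 →lo
  ...
  [-2.78539,-2.78520] ⇒ x*=-2.7853
Stable set (-2.7853, 0).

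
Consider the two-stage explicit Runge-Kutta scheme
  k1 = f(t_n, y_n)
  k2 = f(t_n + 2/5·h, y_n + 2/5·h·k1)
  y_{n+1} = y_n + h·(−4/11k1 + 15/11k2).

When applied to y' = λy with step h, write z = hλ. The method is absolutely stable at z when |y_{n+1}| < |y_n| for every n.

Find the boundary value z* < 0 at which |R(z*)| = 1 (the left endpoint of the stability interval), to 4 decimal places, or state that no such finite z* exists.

On y'=λy, z=hλ:
  k1=λy_n ⇒ h·k1=z·y_n;  k2=λ(1+2/5z)y_n ⇒ h·k2=z(1+2/5z)y_n
  y_{n+1}/y_n = 1 − 4/11z + 15/11z(1+2/5z) = 1 + z + 6/11z²
  so R(z) = 1 + z + 6/11z².

Boundary: |R(x)|=1, x<0.
x=-1.57: |R|=0.7745
R=1: x+6/11x²=0 ⇒ x=−11/6=-1.8333; min R=1−1/(4·6/11)=0.5417>−1
Confirm numerically:
  x=-1.393: |R|=0.66543 <1
  x=-1.039: |R|=0.54983 <1
  x=-1.004: |R|=0.54583 <1
  x=-2.210: |R|=1.45405 >1
  x=-1.947: |R|=1.12071 >1
Interval (-1.8333, 0).

z* = -1.8333.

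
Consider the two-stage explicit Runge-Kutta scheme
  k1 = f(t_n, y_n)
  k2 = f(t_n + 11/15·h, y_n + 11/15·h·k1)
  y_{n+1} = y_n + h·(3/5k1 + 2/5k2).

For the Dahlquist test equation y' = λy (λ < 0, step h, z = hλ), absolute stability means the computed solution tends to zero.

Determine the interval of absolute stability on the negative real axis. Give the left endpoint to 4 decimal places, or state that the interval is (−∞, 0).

(-3.4091, 0).

On y'=λy, z=hλ:
  k1=λy_n ⇒ h·k1=z·y_n;  k2=λ(1+11/15z)y_n ⇒ h·k2=z(1+11/15z)y_n
  y_{n+1}/y_n = 1 + 3/5z + 2/5z(1+11/15z) = 1 + z + 22/75z²
  Hence R(z) = 1 + z + 22/75z².

Boundary: |R(x)|=1, x<0.
x=-0.68: |R|=0.4556
R=1: x+22/75x²=0 ⇒ x=−75/22=-3.4091; min R=1−1/(4·22/75)=0.1477>−1
Confirm numerically:
  x=-3.344: |R|=0.93615 <1
  x=-3.100: |R|=0.71893 <1
  x=-2.378: |R|=0.28077 <1
  x=-1.509: |R|=0.15894 <1
  x=-3.994: |R|=1.68526 >1
  x=-3.759: |R|=1.38582 >1
Stable set (-3.4091, 0).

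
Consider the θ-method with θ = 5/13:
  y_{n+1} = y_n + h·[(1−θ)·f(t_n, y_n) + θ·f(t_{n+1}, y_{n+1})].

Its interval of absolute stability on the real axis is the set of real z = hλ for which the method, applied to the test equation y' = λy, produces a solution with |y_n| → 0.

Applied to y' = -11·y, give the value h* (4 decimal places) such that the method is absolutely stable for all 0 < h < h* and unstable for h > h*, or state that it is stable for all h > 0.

Test eqn y'=λy, z=hλ:
  y_{n+1} = y_n + z·[8/13·y_n + 5/13·y_{n+1}] ⇒ (1 − 5/13z)y_{n+1} = (1 + 8/13z)y_n
  ⇒ R(z) = (1 + 8/13z)/(1 − 5/13z).

Solve |R(x)|<1 on ℝ⁻.
x=-0.4: |R|=0.6533
R=−1: 1+8/13x = −1+5/13x ⇒ -3/13x=2 ⇒ x=2/(-3/13)=-8.6667
Confirm numerically:
  x=-5.386: |R|=0.75352 <1
  x=-5.059: |R|=0.71738 <1
  x=-3.999: |R|=0.57560 <1
  x=-9.196: |R|=1.02692 >1
  x=-9.134: |R|=1.02390 >1
So |R|<1 on (-8.6667, 0).

(-8.6667,0); λ=-11 ⇒ h* = (26/3)/11 = 0.7879.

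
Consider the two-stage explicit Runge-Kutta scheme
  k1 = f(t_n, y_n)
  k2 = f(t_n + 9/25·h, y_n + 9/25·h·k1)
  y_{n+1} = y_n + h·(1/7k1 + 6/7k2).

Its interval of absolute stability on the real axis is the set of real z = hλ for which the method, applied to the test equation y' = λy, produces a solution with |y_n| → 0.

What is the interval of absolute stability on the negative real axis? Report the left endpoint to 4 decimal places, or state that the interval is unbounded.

z∈(-3.2407,0).

With y'=λy (z=hλ):
  k1=λy_n ⇒ h·k1=z·y_n;  k2=λ(1+9/25z)y_n ⇒ h·k2=z(1+9/25z)y_n
  y_{n+1}/y_n = 1 + 1/7z + 6/7z(1+9/25z) = 1 + z + 54/175z²
  R(z) = 1 + z + 54/175z².

Solve |R(x)|<1 on ℝ⁻.
x=-1.38: |R|=0.2076
R=1: x+54/175x²=0 ⇒ x=−175/54=-3.2407; min R=1−1/(4·54/175)=0.1898>−1
Confirm numerically:
  x=-2.367: |R|=0.36183 <1
  x=-2.229: |R|=0.30412 <1
  x=-1.736: |R|=0.19394 <1
  x=-1.369: |R|=0.20931 <1
  x=-3.521: |R|=1.30450 >1
  x=-3.493: |R|=1.27190 >1
Interval (-3.2407, 0).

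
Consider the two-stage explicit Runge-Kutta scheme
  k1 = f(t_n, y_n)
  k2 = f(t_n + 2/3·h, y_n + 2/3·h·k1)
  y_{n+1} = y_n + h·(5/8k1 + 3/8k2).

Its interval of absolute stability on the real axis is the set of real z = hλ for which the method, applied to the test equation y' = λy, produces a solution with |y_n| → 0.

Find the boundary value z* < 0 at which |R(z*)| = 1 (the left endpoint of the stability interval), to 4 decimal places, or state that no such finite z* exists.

z* = -4.0000.

On y'=λy, z=hλ:
  k1=λy_n ⇒ h·k1=z·y_n;  k2=λ(1+2/3z)y_n ⇒ h·k2=z(1+2/3z)y_n
  y_{n+1}/y_n = 1 + 5/8z + 3/8z(1+2/3z) = 1 + z + 1/4z²
  Hence R(z) = 1 + z + 1/4z².

Need |R(x)|<1, x<0.
x=-1.14: |R|=0.1849
R=1: x+1/4x²=0 ⇒ x=−4=-4.0000; min R=1−1/(4·1/4)=0.0000>−1
Confirm numerically:
  x=-3.315: |R|=0.43231 <1
  x=-3.288: |R|=0.41474 <1
  x=-3.223: |R|=0.37393 <1
  x=-1.659: |R|=0.02907 <1
  x=-4.564: |R|=1.64352 >1
  x=-4.407: |R|=1.44841 >1
  x=-4.371: |R|=1.40541 >1
Stable set (-4.0000, 0).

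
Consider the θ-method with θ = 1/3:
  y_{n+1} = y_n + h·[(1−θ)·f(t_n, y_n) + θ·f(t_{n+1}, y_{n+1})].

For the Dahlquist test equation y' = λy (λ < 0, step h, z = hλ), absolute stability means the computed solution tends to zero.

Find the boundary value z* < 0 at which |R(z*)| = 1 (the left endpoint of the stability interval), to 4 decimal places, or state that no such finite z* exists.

left endpoint -6.0000.

On y'=λy, z=hλ:
  y_{n+1} = y_n + z·[2/3·y_n + 1/3·y_{n+1}] ⇒ (1 − 1/3z)y_{n+1} = (1 + 2/3z)y_n
  R(z) = (1 + 2/3z)/(1 − 1/3z).

Solve |R(x)|<1 on ℝ⁻.
x=-1.5: |R|=0.0000
R=−1: 1+2/3x = −1+1/3x ⇒ -1/3x=2 ⇒ x=2/(-1/3)=-6.0000
Confirm numerically:
  x=-5.734: |R|=0.96954 <1
  x=-4.787: |R|=0.84423 <1
  x=-4.082: |R|=0.72917 <1
  x=-3.009: |R|=0.50225 <1
  x=-6.234: |R|=1.02534 >1
  x=-6.192: |R|=1.02089 >1
So |R|<1 on (-6.0000, 0).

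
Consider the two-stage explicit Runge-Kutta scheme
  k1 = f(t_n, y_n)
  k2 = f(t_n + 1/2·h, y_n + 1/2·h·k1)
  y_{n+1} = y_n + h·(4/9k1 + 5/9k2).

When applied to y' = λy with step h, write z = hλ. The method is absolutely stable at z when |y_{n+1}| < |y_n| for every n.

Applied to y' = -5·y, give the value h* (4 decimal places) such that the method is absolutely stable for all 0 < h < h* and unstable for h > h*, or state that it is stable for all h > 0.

(-3.6000,0); λ=-5 ⇒ h* = (18/5)/5 = 0.7200.

With y'=λy (z=hλ):
  k1=λy_n ⇒ h·k1=z·y_n;  k2=λ(1+1/2z)y_n ⇒ h·k2=z(1+1/2z)y_n
  y_{n+1}/y_n = 1 + 4/9z + 5/9z(1+1/2z) = 1 + z + 5/18z²
  Hence R(z) = 1 + z + 5/18z².

Solve |R(x)|<1 on ℝ⁻.
x=-1.37: |R|=0.1514
R=1: x+5/18x²=0 ⇒ x=−18/5=-3.6000; min R=1−1/(4·5/18)=0.1000>−1
Confirm numerically:
  x=-3.540: |R|=0.94100 <1
  x=-2.871: |R|=0.41862 <1
  x=-2.479: |R|=0.22807 <1
  x=-1.851: |R|=0.10072 <1
  x=-4.174: |R|=1.66552 >1
  x=-3.762: |R|=1.16929 >1
  x=-3.643: |R|=1.04351 >1
So |R|<1 on (-3.6000, 0).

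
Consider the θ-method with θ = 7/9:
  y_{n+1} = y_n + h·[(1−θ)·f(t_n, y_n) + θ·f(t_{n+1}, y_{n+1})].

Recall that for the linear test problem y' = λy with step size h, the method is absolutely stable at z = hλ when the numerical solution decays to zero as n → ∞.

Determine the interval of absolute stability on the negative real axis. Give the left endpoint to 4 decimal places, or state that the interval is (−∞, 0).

With y'=λy (z=hλ):
  y_{n+1} = y_n + z·[2/9·y_n + 7/9·y_{n+1}] ⇒ (1 − 7/9z)y_{n+1} = (1 + 2/9z)y_n
  ⇒ R(z) = (1 + 2/9z)/(1 − 7/9z).

Boundary: |R(x)|=1, x<0.
x=-1.62: |R|=0.2832
x=-2: |R|=0.2174
x=-10: |R|=0.1392
x=-100: |R|=0.2694
θ=7/9≥1/2 ⇒ |1+2/9x|<|1−7/9x| ∀x<0 ⇒ stable on all of ℝ⁻.

interval (−∞, 0).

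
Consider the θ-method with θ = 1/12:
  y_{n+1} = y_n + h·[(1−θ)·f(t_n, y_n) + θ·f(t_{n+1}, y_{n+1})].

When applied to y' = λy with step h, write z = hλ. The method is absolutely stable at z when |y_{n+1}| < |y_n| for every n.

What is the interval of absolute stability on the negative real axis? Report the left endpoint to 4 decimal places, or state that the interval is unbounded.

(-2.4000, 0).

Set f=λy, z=hλ:
  y_{n+1} = y_n + z·[11/12·y_n + 1/12·y_{n+1}] ⇒ (1 − 1/12z)y_{n+1} = (1 + 11/12z)y_n
  ⇒ R(z) = (1 + 11/12z)/(1 − 1/12z).

Boundary: |R(x)|=1, x<0.
x=-1.7: |R|=0.4891
R=−1: 1+11/12x = −1+1/12x ⇒ -5/6x=2 ⇒ x=2/(-5/6)=-2.4000
Confirm numerically:
  x=-1.254: |R|=0.13536 <1
  x=-1.094: |R|=0.00260 <1
  x=-1.068: |R|=0.01928 <1
  x=-2.794: |R|=1.26632 >1
  x=-2.686: |R|=1.19474 >1
Interval (-2.4000, 0).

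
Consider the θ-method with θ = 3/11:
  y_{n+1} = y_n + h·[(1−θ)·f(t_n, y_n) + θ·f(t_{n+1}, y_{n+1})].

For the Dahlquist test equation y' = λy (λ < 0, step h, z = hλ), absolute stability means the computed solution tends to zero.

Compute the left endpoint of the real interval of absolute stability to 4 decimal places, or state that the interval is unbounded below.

With y'=λy (z=hλ):
  y_{n+1} = y_n + z·[8/11·y_n + 3/11·y_{n+1}] ⇒ (1 − 3/11z)y_{n+1} = (1 + 8/11z)y_n
  so R(z) = (1 + 8/11z)/(1 − 3/11z).

Find x<0 with |R(x)|<1.
x=-1: |R|=0.2143
R=−1: 1+8/11x = −1+3/11x ⇒ -5/11x=2 ⇒ x=2/(-5/11)=-4.4000
Confirm numerically:
  x=-3.700: |R|=0.84163 <1
  x=-3.273: |R|=0.72933 <1
  x=-3.099: |R|=0.67951 <1
  x=-4.927: |R|=1.10221 >1
  x=-4.822: |R|=1.08286 >1
  x=-4.708: |R|=1.06130 >1
Interval (-4.4000, 0).

left endpoint -4.4000.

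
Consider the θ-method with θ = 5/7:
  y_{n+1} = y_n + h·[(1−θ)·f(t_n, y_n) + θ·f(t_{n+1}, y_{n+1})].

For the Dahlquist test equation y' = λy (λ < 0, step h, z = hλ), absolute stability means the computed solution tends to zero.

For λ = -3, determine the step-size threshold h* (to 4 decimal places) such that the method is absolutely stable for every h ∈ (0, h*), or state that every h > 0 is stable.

On y'=λy, z=hλ:
  y_{n+1} = y_n + z·[2/7·y_n + 5/7·y_{n+1}] ⇒ (1 − 5/7z)y_{n+1} = (1 + 2/7z)y_n
  Hence R(z) = (1 + 2/7z)/(1 − 5/7z).

Solve |R(x)|<1 on ℝ⁻.
x=-0.3: |R|=0.7529
x=-2: |R|=0.1765
x=-10: |R|=0.2281
x=-100: |R|=0.3807
θ=5/7≥1/2 ⇒ |1+2/7x|<|1−5/7x| ∀x<0 ⇒ interval (−∞,0).

unbounded; (−∞, 0). Any h>0 works for λ=-3.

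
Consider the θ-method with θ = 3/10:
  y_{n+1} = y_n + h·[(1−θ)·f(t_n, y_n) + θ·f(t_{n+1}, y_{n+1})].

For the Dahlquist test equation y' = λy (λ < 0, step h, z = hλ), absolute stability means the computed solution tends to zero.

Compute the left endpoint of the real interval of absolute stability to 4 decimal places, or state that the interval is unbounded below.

left endpoint -5.0000.

Test eqn y'=λy, z=hλ:
  y_{n+1} = y_n + z·[7/10·y_n + 3/10·y_{n+1}] ⇒ (1 − 3/10z)y_{n+1} = (1 + 7/10z)y_n
  Hence R(z) = (1 + 7/10z)/(1 − 3/10z).

Solve |R(x)|<1 on ℝ⁻.
x=-0.31: |R|=0.7164
R=−1: 1+7/10x = −1+3/10x ⇒ -2/5x=2 ⇒ x=2/(-2/5)=-5.0000
Confirm numerically:
  x=-4.402: |R|=0.89692 <1
  x=-4.307: |R|=0.87906 <1
  x=-3.964: |R|=0.81071 <1
  x=-2.361: |R|=0.38208 <1
  x=-5.395: |R|=1.06034 >1
  x=-5.332: |R|=1.05108 >1
So |R|<1 on (-5.0000, 0).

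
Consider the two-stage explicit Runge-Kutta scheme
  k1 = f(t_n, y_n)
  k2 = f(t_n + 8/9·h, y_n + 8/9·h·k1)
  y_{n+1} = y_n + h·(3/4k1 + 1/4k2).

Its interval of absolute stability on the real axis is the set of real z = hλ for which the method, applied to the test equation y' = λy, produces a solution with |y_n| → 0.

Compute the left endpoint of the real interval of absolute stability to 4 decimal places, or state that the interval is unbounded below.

left endpoint -4.5000.

With y'=λy (z=hλ):
  k1=λy_n ⇒ h·k1=z·y_n;  k2=λ(1+8/9z)y_n ⇒ h·k2=z(1+8/9z)y_n
  y_{n+1}/y_n = 1 + 3/4z + 1/4z(1+8/9z) = 1 + z + 2/9z²
  R(z) = 1 + z + 2/9z².

Find x<0 with |R(x)|<1.
x=-1.47: |R|=0.0102
R=1: x+2/9x²=0 ⇒ x=−9/2=-4.5000; min R=1−1/(4·2/9)=-0.1250>−1
Confirm numerically:
  x=-4.177: |R|=0.70018 <1
  x=-3.072: |R|=0.02515 <1
  x=-1.816: |R|=0.08314 <1
  x=-4.814: |R|=1.33591 >1
  x=-4.603: |R|=1.10536 >1
Stable set (-4.5000, 0).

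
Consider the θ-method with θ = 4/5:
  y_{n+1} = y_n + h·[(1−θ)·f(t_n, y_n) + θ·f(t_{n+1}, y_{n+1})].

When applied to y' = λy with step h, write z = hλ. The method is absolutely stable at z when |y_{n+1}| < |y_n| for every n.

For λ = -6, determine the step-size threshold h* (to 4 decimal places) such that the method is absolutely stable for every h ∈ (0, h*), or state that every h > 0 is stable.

Test eqn y'=λy, z=hλ:
  y_{n+1} = y_n + z·[1/5·y_n + 4/5·y_{n+1}] ⇒ (1 − 4/5z)y_{n+1} = (1 + 1/5z)y_n
  so R(z) = (1 + 1/5z)/(1 − 4/5z).

Boundary: |R(x)|=1, x<0.
x=-1.58: |R|=0.3021
x=-2: |R|=0.2308
x=-10: |R|=0.1111
x=-100: |R|=0.2346
θ=4/5≥1/2 ⇒ |1+1/5x|<|1−4/5x| ∀x<0 ⇒ interval (−∞,0).

interval (−∞, 0). Any h>0 works for λ=-6.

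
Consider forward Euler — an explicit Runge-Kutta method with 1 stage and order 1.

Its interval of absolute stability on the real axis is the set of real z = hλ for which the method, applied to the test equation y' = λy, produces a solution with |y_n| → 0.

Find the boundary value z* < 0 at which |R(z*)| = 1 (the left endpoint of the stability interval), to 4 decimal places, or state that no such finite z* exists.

z* = -2.0000.

Test eqn y'=λy, z=hλ:
  order 1, 1-stage ⇒ R(z)=1+z
  (e.g. R(-0.79)=0.21000, |R|=0.21000)

Need |R(x)|<1, x<0.
x=-0.79: |R|=0.2100
|R(-1.11)|=0.1100 |R(-1.08)|=0.0800 |R(-0.83)|=0.1700
Bisect:
  x_lo=-2.5837 |R|=1.5837  x_hi=-0.2576 |R|=0.7424
  mid=-1.42062 |R|=0.42062 →hi
  mid=-2.00215 |R|=1.00215 →lo
  mid=-1.71139 |R|=0.71139 →hi
  mid=-1.85677 |R|=0.85677 →hi
  mid=-1.92946 |R|=0.92946 →hi
  mid=-1.96581 |R|=0.96581 →hi
  mid=-1.98398 |R|=0.98398 →hi
  ...
  [-2.00002,-1.99988] ⇒ x*=-2.0000
So |R|<1 on (-2.0000, 0).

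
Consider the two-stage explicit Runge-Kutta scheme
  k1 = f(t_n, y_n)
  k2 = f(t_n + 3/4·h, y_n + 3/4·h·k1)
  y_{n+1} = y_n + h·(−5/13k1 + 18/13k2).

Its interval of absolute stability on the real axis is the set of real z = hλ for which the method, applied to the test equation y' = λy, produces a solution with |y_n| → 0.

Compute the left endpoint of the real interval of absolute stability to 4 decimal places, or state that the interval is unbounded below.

With y'=λy (z=hλ):
  k1=λy_n ⇒ h·k1=z·y_n;  k2=λ(1+3/4z)y_n ⇒ h·k2=z(1+3/4z)y_n
  y_{n+1}/y_n = 1 − 5/13z + 18/13z(1+3/4z) = 1 + z + 27/26z²
  R(z) = 1 + z + 27/26z².

Find x<0 with |R(x)|<1.
x=-1.19: |R|=1.2806
R=1: x+27/26x²=0 ⇒ x=−26/27=-0.9630; min R=1−1/(4·27/26)=0.7593>−1
Confirm numerically:
  x=-0.937: |R|=0.97474 <1
  x=-0.528: |R|=0.76151 <1
  x=-0.470: |R|=0.75940 <1
  x=-1.558: |R|=1.96272 >1
  x=-1.242: |R|=1.35989 >1
Stable set (-0.9630, 0).

z* = -0.9630.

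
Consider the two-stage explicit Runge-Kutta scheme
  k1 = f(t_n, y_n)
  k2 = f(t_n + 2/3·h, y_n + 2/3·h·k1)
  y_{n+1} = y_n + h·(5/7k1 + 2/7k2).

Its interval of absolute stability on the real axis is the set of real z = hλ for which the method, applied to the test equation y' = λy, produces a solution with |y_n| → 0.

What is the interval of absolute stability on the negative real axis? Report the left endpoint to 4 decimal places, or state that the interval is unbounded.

(-5.2500, 0).

With y'=λy (z=hλ):
  k1=λy_n ⇒ h·k1=z·y_n;  k2=λ(1+2/3z)y_n ⇒ h·k2=z(1+2/3z)y_n
  y_{n+1}/y_n = 1 + 5/7z + 2/7z(1+2/3z) = 1 + z + 4/21z²
  ⇒ R(z) = 1 + z + 4/21z².

Boundary: |R(x)|=1, x<0.
x=-0.63: |R|=0.4456
R=1: x+4/21x²=0 ⇒ x=−21/4=-5.2500; min R=1−1/(4·4/21)=-0.3125>−1
Confirm numerically:
  x=-4.665: |R|=0.48019 <1
  x=-4.484: |R|=0.34576 <1
  x=-4.453: |R|=0.32399 <1
  x=-2.626: |R|=0.31250 <1
  x=-5.663: |R|=1.44549 >1
  x=-5.547: |R|=1.31380 >1
  x=-5.412: |R|=1.16700 >1
Interval (-5.2500, 0).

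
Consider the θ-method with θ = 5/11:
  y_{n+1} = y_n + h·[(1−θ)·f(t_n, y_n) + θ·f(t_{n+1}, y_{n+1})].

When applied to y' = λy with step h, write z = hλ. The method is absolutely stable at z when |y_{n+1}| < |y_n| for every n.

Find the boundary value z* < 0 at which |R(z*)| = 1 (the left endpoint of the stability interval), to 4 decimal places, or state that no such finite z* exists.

z* = -22.0000.

Test eqn y'=λy, z=hλ:
  y_{n+1} = y_n + z·[6/11·y_n + 5/11·y_{n+1}] ⇒ (1 − 5/11z)y_{n+1} = (1 + 6/11z)y_n
  Hence R(z) = (1 + 6/11z)/(1 − 5/11z).

Find x<0 with |R(x)|<1.
x=-0.5: |R|=0.5926
R=−1: 1+6/11x = −1+5/11x ⇒ -1/11x=2 ⇒ x=2/(-1/11)=-22.0000
Confirm numerically:
  x=-20.603: |R|=0.98775 <1
  x=-19.964: |R|=0.98163 <1
  x=-10.136: |R|=0.80765 <1
  x=-22.441: |R|=1.00358 >1
  x=-22.403: |R|=1.00328 >1
Interval (-22.0000, 0).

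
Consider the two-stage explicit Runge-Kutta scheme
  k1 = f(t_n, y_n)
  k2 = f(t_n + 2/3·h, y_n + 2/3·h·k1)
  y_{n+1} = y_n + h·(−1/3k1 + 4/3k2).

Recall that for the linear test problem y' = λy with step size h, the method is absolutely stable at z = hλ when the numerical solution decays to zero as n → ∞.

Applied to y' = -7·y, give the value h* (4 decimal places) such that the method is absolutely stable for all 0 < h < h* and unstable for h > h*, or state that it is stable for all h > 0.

On y'=λy, z=hλ:
  k1=λy_n ⇒ h·k1=z·y_n;  k2=λ(1+2/3z)y_n ⇒ h·k2=z(1+2/3z)y_n
  y_{n+1}/y_n = 1 − 1/3z + 4/3z(1+2/3z) = 1 + z + 8/9z²
  ⇒ R(z) = 1 + z + 8/9z².

Need |R(x)|<1, x<0.
x=-0.59: |R|=0.7194
R=1: x+8/9x²=0 ⇒ x=−9/8=-1.1250; min R=1−1/(4·8/9)=0.7188>−1
Confirm numerically:
  x=-1.002: |R|=0.89045 <1
  x=-0.696: |R|=0.73459 <1
  x=-0.603: |R|=0.72021 <1
  x=-1.339: |R|=1.25471 >1
  x=-1.306: |R|=1.21012 >1
Stable set (-1.1250, 0).

(-1.1250,0); λ=-7 ⇒ h* = (9/8)/7 = 0.1607.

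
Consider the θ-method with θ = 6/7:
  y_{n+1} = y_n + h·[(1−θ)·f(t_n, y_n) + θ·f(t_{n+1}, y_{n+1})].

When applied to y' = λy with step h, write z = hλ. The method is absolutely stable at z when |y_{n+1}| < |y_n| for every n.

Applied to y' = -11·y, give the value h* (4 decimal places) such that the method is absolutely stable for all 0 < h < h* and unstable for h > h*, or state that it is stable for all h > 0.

(−∞, 0) — no finite endpoint. Any h>0 works for λ=-11.

Set f=λy, z=hλ:
  y_{n+1} = y_n + z·[1/7·y_n + 6/7·y_{n+1}] ⇒ (1 − 6/7z)y_{n+1} = (1 + 1/7z)y_n
  R(z) = (1 + 1/7z)/(1 − 6/7z).

Need |R(x)|<1, x<0.
x=-0.82: |R|=0.5185
x=-2: |R|=0.2632
x=-10: |R|=0.0448
x=-100: |R|=0.1532
θ=6/7≥1/2 ⇒ |1+1/7x|<|1−6/7x| ∀x<0 ⇒ interval (−∞,0).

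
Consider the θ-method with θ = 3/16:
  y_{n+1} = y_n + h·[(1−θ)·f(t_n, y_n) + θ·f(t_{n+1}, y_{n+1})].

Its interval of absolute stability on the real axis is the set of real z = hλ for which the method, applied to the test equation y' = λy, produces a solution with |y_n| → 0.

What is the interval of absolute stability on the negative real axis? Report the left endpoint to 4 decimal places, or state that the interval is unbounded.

z∈(-3.2000,0).

Set f=λy, z=hλ:
  y_{n+1} = y_n + z·[13/16·y_n + 3/16·y_{n+1}] ⇒ (1 − 3/16z)y_{n+1} = (1 + 13/16z)y_n
  so R(z) = (1 + 13/16z)/(1 − 3/16z).

Boundary: |R(x)|=1, x<0.
x=-1.03: |R|=0.1367
R=−1: 1+13/16x = −1+3/16x ⇒ -5/8x=2 ⇒ x=2/(-5/8)=-3.2000
Confirm numerically:
  x=-2.487: |R|=0.69609 <1
  x=-1.825: |R|=0.35972 <1
  x=-1.494: |R|=0.16707 <1
  x=-1.381: |R|=0.09696 <1
  x=-3.740: |R|=1.19838 >1
  x=-3.375: |R|=1.06699 >1
  x=-3.256: |R|=1.02173 >1
So |R|<1 on (-3.2000, 0).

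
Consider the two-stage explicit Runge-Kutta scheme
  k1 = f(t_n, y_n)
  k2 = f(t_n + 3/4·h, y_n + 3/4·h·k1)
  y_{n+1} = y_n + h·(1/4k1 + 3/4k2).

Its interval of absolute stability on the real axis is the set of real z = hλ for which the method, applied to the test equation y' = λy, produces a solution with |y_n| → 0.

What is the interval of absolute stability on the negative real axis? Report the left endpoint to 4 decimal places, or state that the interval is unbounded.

(-1.7778, 0).

With y'=λy (z=hλ):
  k1=λy_n ⇒ h·k1=z·y_n;  k2=λ(1+3/4z)y_n ⇒ h·k2=z(1+3/4z)y_n
  y_{n+1}/y_n = 1 + 1/4z + 3/4z(1+3/4z) = 1 + z + 9/16z²
  so R(z) = 1 + z + 9/16z².

Need |R(x)|<1, x<0.
x=-0.68: |R|=0.5801
R=1: x+9/16x²=0 ⇒ x=−16/9=-1.7778; min R=1−1/(4·9/16)=0.5556>−1
Confirm numerically:
  x=-1.489: |R|=0.75813 <1
  x=-1.429: |R|=0.71965 <1
  x=-0.765: |R|=0.56419 <1
  x=-2.348: |R|=1.75312 >1
  x=-2.304: |R|=1.68198 >1
  x=-1.990: |R|=1.23756 >1
So |R|<1 on (-1.7778, 0).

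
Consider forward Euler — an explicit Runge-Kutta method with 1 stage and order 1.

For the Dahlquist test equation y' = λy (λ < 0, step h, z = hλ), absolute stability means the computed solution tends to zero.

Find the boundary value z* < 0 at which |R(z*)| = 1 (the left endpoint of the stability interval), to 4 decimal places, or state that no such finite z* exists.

left endpoint -2.0000.

With y'=λy (z=hλ):
  order 1, 1-stage ⇒ R(z)=1+z
  (e.g. R(-0.5)=0.50000, |R|=0.50000)

Boundary: |R(x)|=1, x<0.
x=-0.5: |R|=0.5000
|R(-1.85)|=0.8500 |R(-1.82)|=0.8200 |R(-1.53)|=0.5300
Bisect:
  x_lo=-2.8968 |R|=1.8968  x_hi=-0.0525 |R|=0.9475
  mid=-1.47468 |R|=0.47468 →hi
  mid=-2.18576 |R|=1.18576 →lo
  mid=-1.83022 |R|=0.83022 →hi
  mid=-2.00799 |R|=1.00799 →lo
  mid=-1.91911 |R|=0.91911 →hi
  mid=-1.96355 |R|=0.96355 →hi
  mid=-1.98577 |R|=0.98577 →hi
  mid=-1.99688 |R|=0.99688 →hi
  mid=-2.00244 |R|=1.00244 →lo
  mid=-1.99966 |R|=0.99966 →hi
  ...
  [-2.00001,-1.99983] ⇒ x*=-2.0000
So |R|<1 on (-2.0000, 0).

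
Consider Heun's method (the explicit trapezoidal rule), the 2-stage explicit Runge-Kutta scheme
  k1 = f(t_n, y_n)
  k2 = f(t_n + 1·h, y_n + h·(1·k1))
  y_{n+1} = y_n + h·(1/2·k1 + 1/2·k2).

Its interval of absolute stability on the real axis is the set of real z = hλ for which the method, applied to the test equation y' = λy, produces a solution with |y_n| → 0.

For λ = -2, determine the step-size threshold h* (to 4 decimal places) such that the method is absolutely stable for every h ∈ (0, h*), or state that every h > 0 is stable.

Set f=λy, z=hλ:
  order 2, 2-stage ⇒ R(z)=1+z+z^2/2
  (e.g. R(-1.57)=0.66245, |R|=0.66245)

Need |R(x)|<1, x<0.
x=-1.57: |R|=0.6624
|R(-2.2)|=1.2200 |R(-1.82)|=0.8362 |R(-1.35)|=0.5613
Bisect:
  x_lo=-2.4969 |R|=1.6204  x_hi=-0.1783 |R|=0.8376
  mid=-1.33763 |R|=0.55700 →hi
  mid=-1.91728 |R|=0.92070 →hi
  mid=-2.20711 |R|=1.22855 →lo
  mid=-2.06219 |R|=1.06413 →lo
  mid=-1.98974 |R|=0.98979 →hi
  mid=-2.02596 |R|=1.02630 →lo
  mid=-2.00785 |R|=1.00788 →lo
  ...
  [-2.00007,-1.99993] ⇒ x*=-2.0000
So |R|<1 on (-2.0000, 0).

(-2.0000,0); λ=-2 ⇒ h* = 1.0000.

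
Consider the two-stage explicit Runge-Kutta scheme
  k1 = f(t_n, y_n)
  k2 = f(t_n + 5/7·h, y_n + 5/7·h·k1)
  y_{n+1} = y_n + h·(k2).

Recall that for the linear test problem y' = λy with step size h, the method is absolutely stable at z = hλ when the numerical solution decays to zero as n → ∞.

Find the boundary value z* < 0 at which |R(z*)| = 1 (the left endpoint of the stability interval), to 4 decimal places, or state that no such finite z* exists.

Test eqn y'=λy, z=hλ:
  k1=λy_n ⇒ h·k1=z·y_n;  k2=λ(1+5/7z)y_n ⇒ h·k2=z(1+5/7z)y_n
  y_{n+1}/y_n = 1 + z(1+5/7z) = 1 + z + 5/7z²
  so R(z) = 1 + z + 5/7z².

Solve |R(x)|<1 on ℝ⁻.
x=-1.36: |R|=0.9611
R=1: x+5/7x²=0 ⇒ x=−7/5=-1.4000; min R=1−1/(4·5/7)=0.6500>−1
Confirm numerically:
  x=-1.019: |R|=0.72269 <1
  x=-0.922: |R|=0.68520 <1
  x=-0.792: |R|=0.65605 <1
  x=-1.946: |R|=1.75894 >1
  x=-1.695: |R|=1.35716 >1
Stable set (-1.4000, 0).

left endpoint -1.4000.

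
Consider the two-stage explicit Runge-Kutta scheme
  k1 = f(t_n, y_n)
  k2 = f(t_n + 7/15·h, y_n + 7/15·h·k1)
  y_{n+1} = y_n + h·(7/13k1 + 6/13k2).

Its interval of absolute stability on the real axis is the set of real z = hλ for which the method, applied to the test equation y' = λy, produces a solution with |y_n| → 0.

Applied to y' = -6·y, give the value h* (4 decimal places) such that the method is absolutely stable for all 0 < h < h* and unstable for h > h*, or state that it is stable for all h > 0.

Test eqn y'=λy, z=hλ:
  k1=λy_n ⇒ h·k1=z·y_n;  k2=λ(1+7/15z)y_n ⇒ h·k2=z(1+7/15z)y_n
  y_{n+1}/y_n = 1 + 7/13z + 6/13z(1+7/15z) = 1 + z + 14/65z²
  ⇒ R(z) = 1 + z + 14/65z².

Boundary: |R(x)|=1, x<0.
x=-1.41: |R|=0.0182
R=1: x+14/65x²=0 ⇒ x=−65/14=-4.6429; min R=1−1/(4·14/65)=-0.1607>−1
Confirm numerically:
  x=-2.509: |R|=0.15314 <1
  x=-2.422: |R|=0.15854 <1
  x=-2.045: |R|=0.14426 <1
  x=-5.088: |R|=1.48782 >1
  x=-4.743: |R|=1.10230 >1
Interval (-4.6429, 0).

(-4.6429,0); λ=-6 ⇒ h* = (65/14)/6 = 0.7738.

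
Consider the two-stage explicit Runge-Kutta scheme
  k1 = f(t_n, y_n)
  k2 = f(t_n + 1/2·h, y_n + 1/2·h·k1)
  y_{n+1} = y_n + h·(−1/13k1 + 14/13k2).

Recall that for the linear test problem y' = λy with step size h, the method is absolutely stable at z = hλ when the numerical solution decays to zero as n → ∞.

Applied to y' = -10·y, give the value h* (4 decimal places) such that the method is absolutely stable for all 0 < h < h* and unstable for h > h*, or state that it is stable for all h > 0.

(-1.8571,0); λ=-10 ⇒ h* = (13/7)/10 = 0.1857.

With y'=λy (z=hλ):
  k1=λy_n ⇒ h·k1=z·y_n;  k2=λ(1+1/2z)y_n ⇒ h·k2=z(1+1/2z)y_n
  y_{n+1}/y_n = 1 − 1/13z + 14/13z(1+1/2z) = 1 + z + 7/13z²
  so R(z) = 1 + z + 7/13z².

Find x<0 with |R(x)|<1.
x=-0.58: |R|=0.6011
R=1: x+7/13x²=0 ⇒ x=−13/7=-1.8571; min R=1−1/(4·7/13)=0.5357>−1
Confirm numerically:
  x=-1.595: |R|=0.77486 <1
  x=-1.063: |R|=0.54544 <1
  x=-0.804: |R|=0.54407 <1
  x=-2.324: |R|=1.58422 >1
  x=-2.310: |R|=1.56328 >1
  x=-2.246: |R|=1.47028 >1
So |R|<1 on (-1.8571, 0).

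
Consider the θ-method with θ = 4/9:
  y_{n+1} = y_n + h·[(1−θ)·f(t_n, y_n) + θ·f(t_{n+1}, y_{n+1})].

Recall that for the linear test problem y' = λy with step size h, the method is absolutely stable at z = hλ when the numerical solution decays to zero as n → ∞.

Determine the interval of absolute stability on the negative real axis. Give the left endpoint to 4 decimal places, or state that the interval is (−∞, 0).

(-18.0000, 0).

On y'=λy, z=hλ:
  y_{n+1} = y_n + z·[5/9·y_n + 4/9·y_{n+1}] ⇒ (1 − 4/9z)y_{n+1} = (1 + 5/9z)y_n
  so R(z) = (1 + 5/9z)/(1 − 4/9z).

Solve |R(x)|<1 on ℝ⁻.
x=-1.32: |R|=0.1681
R=−1: 1+5/9x = −1+4/9x ⇒ -1/9x=2 ⇒ x=2/(-1/9)=-18.0000
Confirm numerically:
  x=-17.902: |R|=0.99878 <1
  x=-17.888: |R|=0.99861 <1
  x=-11.227: |R|=0.87436 <1
  x=-10.504: |R|=0.85307 <1
  x=-18.332: |R|=1.00403 >1
  x=-18.194: |R|=1.00237 >1
Interval (-18.0000, 0).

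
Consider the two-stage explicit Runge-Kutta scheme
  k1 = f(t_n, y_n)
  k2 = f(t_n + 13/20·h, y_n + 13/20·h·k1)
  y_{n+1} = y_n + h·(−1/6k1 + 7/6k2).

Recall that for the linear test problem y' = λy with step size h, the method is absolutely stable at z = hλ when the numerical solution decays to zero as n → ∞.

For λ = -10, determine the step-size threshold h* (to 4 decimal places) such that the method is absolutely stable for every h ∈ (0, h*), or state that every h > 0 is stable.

Set f=λy, z=hλ:
  k1=λy_n ⇒ h·k1=z·y_n;  k2=λ(1+13/20z)y_n ⇒ h·k2=z(1+13/20z)y_n
  y_{n+1}/y_n = 1 − 1/6z + 7/6z(1+13/20z) = 1 + z + 91/120z²
  so R(z) = 1 + z + 91/120z².

Find x<0 with |R(x)|<1.
x=-1.1: |R|=0.8176
R=1: x+91/120x²=0 ⇒ x=−120/91=-1.3187; min R=1−1/(4·91/120)=0.6703>−1
Confirm numerically:
  x=-1.270: |R|=0.95312 <1
  x=-1.003: |R|=0.75989 <1
  x=-0.956: |R|=0.73707 <1
  x=-0.837: |R|=0.69426 <1
  x=-1.901: |R|=1.83947 >1
  x=-1.833: |R|=1.71492 >1
So |R|<1 on (-1.3187, 0).

(-1.3187,0); λ=-10 ⇒ h* = (120/91)/10 = 0.1319.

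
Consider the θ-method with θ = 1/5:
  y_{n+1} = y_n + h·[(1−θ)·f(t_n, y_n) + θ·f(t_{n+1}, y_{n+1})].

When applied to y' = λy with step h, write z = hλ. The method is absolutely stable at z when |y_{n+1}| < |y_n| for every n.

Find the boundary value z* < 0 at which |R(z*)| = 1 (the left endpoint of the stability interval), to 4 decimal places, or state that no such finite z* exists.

left endpoint -3.3333.

On y'=λy, z=hλ:
  y_{n+1} = y_n + z·[4/5·y_n + 1/5·y_{n+1}] ⇒ (1 − 1/5z)y_{n+1} = (1 + 4/5z)y_n
  R(z) = (1 + 4/5z)/(1 − 1/5z).

Solve |R(x)|<1 on ℝ⁻.
x=-1.09: |R|=0.1051
R=−1: 1+4/5x = −1+1/5x ⇒ -3/5x=2 ⇒ x=2/(-3/5)=-3.3333
Confirm numerically:
  x=-3.142: |R|=0.92950 <1
  x=-3.056: |R|=0.89672 <1
  x=-1.661: |R|=0.24681 <1
  x=-3.740: |R|=1.13959 >1
  x=-3.678: |R|=1.11915 >1
Interval (-3.3333, 0).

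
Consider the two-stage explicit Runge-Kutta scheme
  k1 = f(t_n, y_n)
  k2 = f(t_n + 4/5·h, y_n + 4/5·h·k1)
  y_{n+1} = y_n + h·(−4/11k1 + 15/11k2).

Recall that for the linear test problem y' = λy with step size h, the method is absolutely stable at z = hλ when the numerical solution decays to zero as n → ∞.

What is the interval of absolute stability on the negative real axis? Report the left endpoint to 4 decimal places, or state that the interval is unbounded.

With y'=λy (z=hλ):
  k1=λy_n ⇒ h·k1=z·y_n;  k2=λ(1+4/5z)y_n ⇒ h·k2=z(1+4/5z)y_n
  y_{n+1}/y_n = 1 − 4/11z + 15/11z(1+4/5z) = 1 + z + 12/11z²
  so R(z) = 1 + z + 12/11z².

Find x<0 with |R(x)|<1.
x=-1.07: |R|=1.1790
R=1: x+12/11x²=0 ⇒ x=−11/12=-0.9167; min R=1−1/(4·12/11)=0.7708>−1
Confirm numerically:
  x=-0.766: |R|=0.87410 <1
  x=-0.681: |R|=0.82492 <1
  x=-0.487: |R|=0.77173 <1
  x=-1.383: |R|=1.70357 >1
  x=-1.139: |R|=1.27626 >1
  x=-0.959: |R|=1.04429 >1
So |R|<1 on (-0.9167, 0).

(-0.9167, 0).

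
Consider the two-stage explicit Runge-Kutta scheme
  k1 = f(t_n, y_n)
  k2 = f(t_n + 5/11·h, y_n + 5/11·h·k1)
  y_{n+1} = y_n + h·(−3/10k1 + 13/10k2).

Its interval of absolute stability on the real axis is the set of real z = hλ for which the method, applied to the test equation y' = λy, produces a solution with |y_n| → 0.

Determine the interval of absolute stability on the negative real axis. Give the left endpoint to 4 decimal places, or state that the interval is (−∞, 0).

(-1.6923, 0).

With y'=λy (z=hλ):
  k1=λy_n ⇒ h·k1=z·y_n;  k2=λ(1+5/11z)y_n ⇒ h·k2=z(1+5/11z)y_n
  y_{n+1}/y_n = 1 − 3/10z + 13/10z(1+5/11z) = 1 + z + 13/22z²
  ⇒ R(z) = 1 + z + 13/22z².

Need |R(x)|<1, x<0.
x=-0.37: |R|=0.7109
R=1: x+13/22x²=0 ⇒ x=−22/13=-1.6923; min R=1−1/(4·13/22)=0.5769>−1
Confirm numerically:
  x=-1.634: |R|=0.94370 <1
  x=-1.587: |R|=0.90125 <1
  x=-1.492: |R|=0.82340 <1
  x=-0.916: |R|=0.57981 <1
  x=-2.157: |R|=1.59229 >1
  x=-2.066: |R|=1.45621 >1
Interval (-1.6923, 0).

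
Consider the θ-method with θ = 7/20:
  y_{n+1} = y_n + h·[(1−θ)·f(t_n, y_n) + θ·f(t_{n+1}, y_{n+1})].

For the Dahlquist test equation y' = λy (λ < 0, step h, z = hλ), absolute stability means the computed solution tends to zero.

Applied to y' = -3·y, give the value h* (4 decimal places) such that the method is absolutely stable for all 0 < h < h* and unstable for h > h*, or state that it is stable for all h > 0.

Set f=λy, z=hλ:
  y_{n+1} = y_n + z·[13/20·y_n + 7/20·y_{n+1}] ⇒ (1 − 7/20z)y_{n+1} = (1 + 13/20z)y_n
  so R(z) = (1 + 13/20z)/(1 − 7/20z).

Boundary: |R(x)|=1, x<0.
x=-0.49: |R|=0.5817
R=−1: 1+13/20x = −1+7/20x ⇒ -3/10x=2 ⇒ x=2/(-3/10)=-6.6667
Confirm numerically:
  x=-5.204: |R|=0.84447 <1
  x=-3.812: |R|=0.63311 <1
  x=-3.252: |R|=0.52091 <1
  x=-7.191: |R|=1.04473 >1
  x=-7.012: |R|=1.02999 >1
  x=-6.738: |R|=1.00637 >1
So |R|<1 on (-6.6667, 0).

(-6.6667,0); λ=-3 ⇒ h* = (20/3)/3 = 2.2222.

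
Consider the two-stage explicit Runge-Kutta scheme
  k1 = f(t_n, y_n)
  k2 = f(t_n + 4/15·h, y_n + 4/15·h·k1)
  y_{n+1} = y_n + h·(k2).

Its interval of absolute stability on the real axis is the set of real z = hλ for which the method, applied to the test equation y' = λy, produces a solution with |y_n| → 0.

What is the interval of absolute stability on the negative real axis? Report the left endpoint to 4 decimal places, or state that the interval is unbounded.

Test eqn y'=λy, z=hλ:
  k1=λy_n ⇒ h·k1=z·y_n;  k2=λ(1+4/15z)y_n ⇒ h·k2=z(1+4/15z)y_n
  y_{n+1}/y_n = 1 + z(1+4/15z) = 1 + z + 4/15z²
  so R(z) = 1 + z + 4/15z².

Boundary: |R(x)|=1, x<0.
x=-0.78: |R|=0.3822
R=1: x+4/15x²=0 ⇒ x=−15/4=-3.7500; min R=1−1/(4·4/15)=0.0625>−1
Confirm numerically:
  x=-2.988: |R|=0.39284 <1
  x=-2.653: |R|=0.22391 <1
  x=-1.519: |R|=0.09630 <1
  x=-4.297: |R|=1.62679 >1
  x=-4.150: |R|=1.44267 >1
  x=-3.845: |R|=1.09741 >1
Interval (-3.7500, 0).

z∈(-3.7500,0).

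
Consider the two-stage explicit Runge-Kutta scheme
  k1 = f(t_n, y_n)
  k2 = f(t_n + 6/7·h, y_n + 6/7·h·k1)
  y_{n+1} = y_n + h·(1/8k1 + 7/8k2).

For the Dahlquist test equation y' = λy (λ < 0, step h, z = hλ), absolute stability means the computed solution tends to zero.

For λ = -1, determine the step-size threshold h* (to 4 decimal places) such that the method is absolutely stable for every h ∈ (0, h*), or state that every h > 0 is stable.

Test eqn y'=λy, z=hλ:
  k1=λy_n ⇒ h·k1=z·y_n;  k2=λ(1+6/7z)y_n ⇒ h·k2=z(1+6/7z)y_n
  y_{n+1}/y_n = 1 + 1/8z + 7/8z(1+6/7z) = 1 + z + 3/4z²
  so R(z) = 1 + z + 3/4z².

Need |R(x)|<1, x<0.
x=-1.26: |R|=0.9307
R=1: x+3/4x²=0 ⇒ x=−4/3=-1.3333; min R=1−1/(4·3/4)=0.6667>−1
Confirm numerically:
  x=-1.182: |R|=0.86584 <1
  x=-0.895: |R|=0.70577 <1
  x=-0.578: |R|=0.67256 <1
  x=-1.762: |R|=1.56648 >1
  x=-1.573: |R|=1.28275 >1
  x=-1.516: |R|=1.20769 >1
Stable set (-1.3333, 0).

(-1.3333,0); λ=-1 ⇒ h* = (4/3)/1 = 1.3333.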